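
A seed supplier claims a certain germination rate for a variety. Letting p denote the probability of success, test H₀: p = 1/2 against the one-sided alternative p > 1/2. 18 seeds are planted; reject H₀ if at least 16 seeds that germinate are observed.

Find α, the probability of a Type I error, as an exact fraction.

α = P(reject H₀ | H₀ true) = P(S ≥ 16 | p = 1/2), with S ~ Binomial(18, 1/2).
Summing the upper tail: (153 + 18 + 1) / 2^18 = 172/262144 = 43/65536.

43/65536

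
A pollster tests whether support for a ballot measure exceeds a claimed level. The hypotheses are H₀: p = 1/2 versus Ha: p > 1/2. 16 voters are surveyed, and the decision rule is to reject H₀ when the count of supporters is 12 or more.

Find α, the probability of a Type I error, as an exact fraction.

2517/65536

The Type I error probability is α = P(S ≥ 12) computed under H₀, where S ~ Binomial(16, 1/2).
P(S ≥ 12) = [C(16,12) + C(16,13) + C(16,14) + C(16,15) + C(16,16)] / 2^16 = (1820 + 560 + 120 + 16 + 1) / 65536 = 2517/65536.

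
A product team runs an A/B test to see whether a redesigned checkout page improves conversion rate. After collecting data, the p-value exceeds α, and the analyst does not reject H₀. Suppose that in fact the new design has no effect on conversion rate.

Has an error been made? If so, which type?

No error — this is a correct decision.

The conventional null hypothesis here is that the new design has no effect on conversion rate.
The test retained a true H₀ — the decision matches the true state.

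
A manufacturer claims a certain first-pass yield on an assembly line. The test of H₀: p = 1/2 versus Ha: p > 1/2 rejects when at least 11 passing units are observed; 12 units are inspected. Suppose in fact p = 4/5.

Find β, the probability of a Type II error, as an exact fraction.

Under the alternative p = 4/5, Y ~ Binomial(12, 4/5); β is the probability the test does not reject, P(Y < 11).
Summing C(12,j)·(4/5)^j·(1/5)^{12-j} for j = 0..10 gives 177031761/244140625.

177031761/244140625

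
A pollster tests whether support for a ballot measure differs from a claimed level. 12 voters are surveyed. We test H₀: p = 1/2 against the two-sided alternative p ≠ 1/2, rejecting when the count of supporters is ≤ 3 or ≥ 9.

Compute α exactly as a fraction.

299/2048

The significance level is the null-hypothesis probability of the rejection region {≤3} ∪ {≥9}.
Each tail has probability (1 + 12 + 66 + 220)/4096; doubling gives α = 598/4096 = 299/2048.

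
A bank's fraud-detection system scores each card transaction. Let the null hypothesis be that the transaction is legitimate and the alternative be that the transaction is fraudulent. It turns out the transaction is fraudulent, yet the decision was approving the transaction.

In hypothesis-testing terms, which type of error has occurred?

Type II error

'Approving the transaction' corresponds to failing to reject H₀.
H₀ was not rejected but H₀ is false — a Type II error (false negative).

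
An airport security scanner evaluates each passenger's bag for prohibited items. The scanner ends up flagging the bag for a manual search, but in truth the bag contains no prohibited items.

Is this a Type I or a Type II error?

The null hypothesis here is that the bag contains no prohibited items.
'Flagging the bag for a manual search' corresponds to rejecting H₀.
H₀ was rejected but H₀ is true — a Type I error (false positive).

Type I error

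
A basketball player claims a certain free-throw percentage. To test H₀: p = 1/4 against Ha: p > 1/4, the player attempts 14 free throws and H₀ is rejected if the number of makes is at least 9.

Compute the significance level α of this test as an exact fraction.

Under H₀, K ~ Binomial(14, 1/4), and α = P(K ≥ 9).
Summing C(14,j)(1/4)^j(3/4)^{14−j} for j = 9,…,14 gives 578257/268435456.

578257/268435456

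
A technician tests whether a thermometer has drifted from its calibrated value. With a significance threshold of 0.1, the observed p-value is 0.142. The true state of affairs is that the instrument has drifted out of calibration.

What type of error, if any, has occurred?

The conventional null hypothesis is that the instrument is correctly calibrated.
Since p = 0.142 ≥ α = 0.1, H₀ is not rejected.
H₀ is false (actually the instrument has drifted out of calibration).
Failing to reject a false H₀ is a Type II error.

Type II error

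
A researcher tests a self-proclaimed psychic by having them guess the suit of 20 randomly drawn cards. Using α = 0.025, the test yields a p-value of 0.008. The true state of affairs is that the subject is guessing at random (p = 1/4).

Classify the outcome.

Type I error

The conventional null hypothesis is that the subject is guessing at random (p = 1/4).
Since p = 0.008 < α = 0.025, H₀ is rejected.
H₀ is true (actually the subject is guessing at random (p = 1/4)).
Rejecting a true H₀ is a Type I error.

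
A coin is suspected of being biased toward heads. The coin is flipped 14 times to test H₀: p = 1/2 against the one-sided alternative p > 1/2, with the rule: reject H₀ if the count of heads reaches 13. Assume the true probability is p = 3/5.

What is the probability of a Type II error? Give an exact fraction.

Under the alternative p = 3/5, K ~ Binomial(14, 3/5); β is the probability the test does not reject, P(K < 13).
Summing C(14,j)·(3/5)^j·(2/5)^{14-j} for j = 0..12 gives 6054091612/6103515625.

6054091612/6103515625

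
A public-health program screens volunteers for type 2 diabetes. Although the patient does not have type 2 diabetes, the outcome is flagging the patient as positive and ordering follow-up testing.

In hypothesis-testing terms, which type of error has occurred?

The null hypothesis here is that the patient does not have type 2 diabetes.
'Flagging the patient as positive and ordering follow-up testing' corresponds to rejecting H₀.
H₀ was rejected but H₀ is true — a Type I error (false positive).

Type I error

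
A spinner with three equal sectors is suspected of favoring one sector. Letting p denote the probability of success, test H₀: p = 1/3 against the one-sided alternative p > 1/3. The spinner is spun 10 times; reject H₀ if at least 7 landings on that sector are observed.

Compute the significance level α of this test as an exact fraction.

43/2187

α = P(reject H₀ | H₀ true) = P(X ≥ 7 | p = 1/3), with X ~ Binomial(10, 1/3).
Summing C(10,j)(1/3)^j(2/3)^{10−j} for j = 7,…,10 gives 43/2187.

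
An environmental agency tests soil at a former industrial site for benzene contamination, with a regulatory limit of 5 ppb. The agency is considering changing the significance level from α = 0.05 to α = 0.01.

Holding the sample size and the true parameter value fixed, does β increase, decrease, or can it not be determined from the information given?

It increases.

Tightening α shrinks the rejection region. When Ha holds, fewer sample outcomes clear the stricter threshold, so more fall in the acceptance region.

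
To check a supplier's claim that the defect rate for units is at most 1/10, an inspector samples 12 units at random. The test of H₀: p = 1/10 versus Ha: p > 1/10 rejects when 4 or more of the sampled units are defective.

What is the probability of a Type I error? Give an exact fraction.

5127494033/200000000000

α = P(reject H₀ | H₀ true) = P(Y ≥ 4 | p = 1/10), Y ~ Binomial(12, 1/10).
α = 1 − P(Y ≤ 3) = 1 − 194872505967/200000000000 = 5127494033/200000000000.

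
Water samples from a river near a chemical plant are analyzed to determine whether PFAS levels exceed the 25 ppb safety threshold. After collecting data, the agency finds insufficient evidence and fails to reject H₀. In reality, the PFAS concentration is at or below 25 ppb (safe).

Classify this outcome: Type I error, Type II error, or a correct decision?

No error — this is a correct decision.

The conventional null hypothesis here is that the PFAS concentration is at or below 25 ppb (safe).
The test retained a true H₀ — the decision matches the true state.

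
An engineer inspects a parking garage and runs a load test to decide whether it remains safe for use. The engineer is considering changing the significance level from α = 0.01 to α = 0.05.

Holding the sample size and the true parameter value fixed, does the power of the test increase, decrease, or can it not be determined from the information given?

A larger α widens the rejection region, so when the alternative is true more outcomes lead to rejection — failing to reject becomes less likely.
Since power = 1 − β and β decreases, power increases.

It increases.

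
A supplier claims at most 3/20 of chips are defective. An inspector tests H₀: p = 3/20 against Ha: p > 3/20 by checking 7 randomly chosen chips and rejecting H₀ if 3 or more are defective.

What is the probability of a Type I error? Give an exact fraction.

18883881/256000000

α = P(reject H₀ | H₀ true) = P(K ≥ 3 | p = 3/20), K ~ Binomial(7, 3/20).
Via the complement, α = 1 − Σ_{j=0}^{2} C(7,j)(3/20)^j(17/20)^{7-j} = 18883881/256000000.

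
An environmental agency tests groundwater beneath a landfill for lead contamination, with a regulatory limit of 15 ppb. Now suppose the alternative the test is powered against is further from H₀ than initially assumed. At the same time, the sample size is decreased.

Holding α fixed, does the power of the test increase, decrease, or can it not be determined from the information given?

Cannot be determined from the information given.

The first change alone would make β decrease; the second alone would make β increase. Which effect dominates depends on the magnitudes, which are not given.
Since power = 1 − β, the effect on power is likewise indeterminate.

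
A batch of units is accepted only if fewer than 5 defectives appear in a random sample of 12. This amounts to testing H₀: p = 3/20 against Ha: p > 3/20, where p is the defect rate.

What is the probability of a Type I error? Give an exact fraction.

The significance level is the probability, assuming p = 3/20, of seeing 5 or more defectives in 12 draws.
Computing the lower-tail complement: 1 − 399801586216033/409600000000000 = 9798413783967/409600000000000.

9798413783967/409600000000000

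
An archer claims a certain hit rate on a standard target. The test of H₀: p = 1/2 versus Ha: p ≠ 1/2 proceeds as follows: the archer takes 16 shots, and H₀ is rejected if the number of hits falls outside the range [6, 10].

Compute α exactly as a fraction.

The significance level is the null-hypothesis probability of the rejection region {≤5} ∪ {≥11}.
Each tail has probability (1 + 16 + 120 + 560 + 1820 + 4368)/65536; doubling gives α = 13770/65536 = 6885/32768.

6885/32768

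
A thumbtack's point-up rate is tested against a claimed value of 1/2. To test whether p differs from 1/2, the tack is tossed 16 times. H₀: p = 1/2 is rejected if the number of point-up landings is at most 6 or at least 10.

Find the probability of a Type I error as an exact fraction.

The significance level is the null-hypothesis probability of the rejection region {≤6} ∪ {≥10}.
By symmetry, α = 2·P(K ≤ 6) = 2·(1 + 16 + 120 + 560 + 1820 + 4368 + 8008)/65536 = 29786/65536 = 14893/32768.

14893/32768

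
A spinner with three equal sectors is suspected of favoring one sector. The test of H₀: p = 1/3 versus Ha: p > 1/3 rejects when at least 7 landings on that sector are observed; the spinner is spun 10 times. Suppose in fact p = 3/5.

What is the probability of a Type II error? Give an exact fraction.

β = P(fail to reject H₀ | Ha true) = P(K ≤ 6 | p = 3/5), K ~ Binomial(10, 3/5).
Summing C(10,j)·(3/5)^j·(2/5)^{10-j} for j = 0..6 gives 6032416/9765625.

6032416/9765625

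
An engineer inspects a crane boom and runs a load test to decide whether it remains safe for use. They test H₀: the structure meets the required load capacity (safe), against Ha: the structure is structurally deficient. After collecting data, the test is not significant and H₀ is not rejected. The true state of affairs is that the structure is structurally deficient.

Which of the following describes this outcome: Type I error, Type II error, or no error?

H₀ was not rejected, but H₀ is actually false.
Failing to reject a false null hypothesis is a Type II error (false negative).

Type II error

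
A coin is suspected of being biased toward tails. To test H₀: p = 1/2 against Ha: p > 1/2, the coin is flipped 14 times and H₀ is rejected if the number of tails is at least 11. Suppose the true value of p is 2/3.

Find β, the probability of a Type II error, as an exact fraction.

A Type II error is failing to reject when Ha holds: with p = 2/3, β = P(S ≤ 10).
Adding the binomial probabilities P(S=0)+…+P(S=10) at p = 2/3 gives 3533689/4782969.

3533689/4782969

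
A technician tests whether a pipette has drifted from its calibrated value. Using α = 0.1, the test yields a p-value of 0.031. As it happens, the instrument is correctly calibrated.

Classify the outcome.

The conventional null hypothesis is that the instrument is correctly calibrated.
Since p = 0.031 < α = 0.1, H₀ is rejected.
H₀ is true (actually the instrument is correctly calibrated).
Rejecting a true H₀ is a Type I error.

Type I error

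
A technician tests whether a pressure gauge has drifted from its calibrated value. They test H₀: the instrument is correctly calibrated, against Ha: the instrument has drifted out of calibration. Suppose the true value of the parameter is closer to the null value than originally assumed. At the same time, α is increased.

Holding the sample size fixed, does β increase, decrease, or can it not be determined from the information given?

Cannot be determined from the information given.

The first change alone would make β increase; the second alone would make β decrease. Which effect dominates depends on the magnitudes, which are not given.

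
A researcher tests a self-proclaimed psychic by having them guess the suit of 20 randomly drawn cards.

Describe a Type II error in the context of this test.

With the conventional null hypothesis that the subject is guessing at random (p = 1/4):
A Type II error is failing to reject H₀ when H₀ is false.
Here that means concluding there is no evidence of ability when actually the subject performs better than chance.

A Type II error would mean concluding that the subject is guessing at random (p = 1/4) (or at least failing to establish that the subject performs better than chance) when in fact the subject performs better than chance.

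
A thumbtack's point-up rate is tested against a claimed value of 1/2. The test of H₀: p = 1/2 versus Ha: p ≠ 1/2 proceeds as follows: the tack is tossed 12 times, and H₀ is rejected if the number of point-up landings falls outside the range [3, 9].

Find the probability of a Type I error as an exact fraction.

α = P(Y ≤ 2 or Y ≥ 10 | p = 1/2), Y ~ Binomial(12, 1/2).
The two tails are symmetric, so α = 2·(1 + 12 + 66)/2^12 = 158/4096 = 79/2048.

79/2048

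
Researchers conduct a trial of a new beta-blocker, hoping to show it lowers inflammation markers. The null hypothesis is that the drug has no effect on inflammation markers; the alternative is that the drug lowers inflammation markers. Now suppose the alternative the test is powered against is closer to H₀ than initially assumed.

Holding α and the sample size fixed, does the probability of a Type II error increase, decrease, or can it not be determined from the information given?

A smaller true effect puts the Ha sampling distribution closer to H₀, so more of it falls in the non-rejection region.

It increases.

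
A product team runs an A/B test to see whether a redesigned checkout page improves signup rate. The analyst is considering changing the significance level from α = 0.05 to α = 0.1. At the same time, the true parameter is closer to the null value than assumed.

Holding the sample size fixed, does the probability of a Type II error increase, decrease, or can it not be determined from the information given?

Cannot be determined from the information given.

The first change alone would make β decrease; the second alone would make β increase. Which effect dominates depends on the magnitudes, which are not given.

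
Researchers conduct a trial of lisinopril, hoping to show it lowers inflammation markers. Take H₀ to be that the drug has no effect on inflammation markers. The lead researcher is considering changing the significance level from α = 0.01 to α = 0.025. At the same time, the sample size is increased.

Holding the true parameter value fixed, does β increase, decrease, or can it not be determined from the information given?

It decreases.

Relaxing α lowers the evidence threshold; under Ha, outcomes that previously fell short now trigger rejection. A larger sample reduces the standard error, pulling the sampling distribution under Ha further from the non-rejection region. Both changes push β in the same direction.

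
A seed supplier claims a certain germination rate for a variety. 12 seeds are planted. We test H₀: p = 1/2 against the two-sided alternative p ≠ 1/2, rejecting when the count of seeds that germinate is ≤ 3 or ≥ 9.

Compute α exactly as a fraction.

α = P(S ≤ 3 or S ≥ 9 | p = 1/2), S ~ Binomial(12, 1/2).
By symmetry, α = 2·P(S ≤ 3) = 2·(1 + 12 + 66 + 220)/4096 = 598/4096 = 299/2048.

299/2048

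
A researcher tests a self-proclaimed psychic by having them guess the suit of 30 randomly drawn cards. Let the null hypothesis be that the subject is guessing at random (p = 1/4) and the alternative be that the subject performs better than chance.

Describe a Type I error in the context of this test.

A Type I error would mean concluding that the subject performs better than chance when in fact the subject is guessing at random (p = 1/4).

A Type I error is rejecting H₀ when H₀ is true.
Here that means concluding the subject has some ability beyond chance when actually the subject is guessing at random (p = 1/4).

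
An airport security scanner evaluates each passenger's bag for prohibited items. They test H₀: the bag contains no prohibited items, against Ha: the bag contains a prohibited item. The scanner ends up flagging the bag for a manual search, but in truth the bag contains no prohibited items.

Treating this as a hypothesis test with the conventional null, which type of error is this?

'Flagging the bag for a manual search' corresponds to rejecting H₀.
H₀ was rejected but H₀ is true — a Type I error (false positive).

Type I error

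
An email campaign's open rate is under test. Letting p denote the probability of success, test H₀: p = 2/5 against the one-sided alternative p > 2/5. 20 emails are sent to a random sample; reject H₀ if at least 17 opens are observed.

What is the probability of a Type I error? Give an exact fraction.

Under H₀, Y ~ Binomial(20, 2/5), and α = P(Y ≥ 17).
P(Y ≥ 17) = Σ_{j=17}^{20} C(20,j)·(2/5)^j·(3/5)^{20-j} = 4515168256/95367431640625.

4515168256/95367431640625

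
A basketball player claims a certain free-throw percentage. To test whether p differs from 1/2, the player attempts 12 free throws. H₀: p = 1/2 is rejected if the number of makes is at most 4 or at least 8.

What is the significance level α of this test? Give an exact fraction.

The significance level is the null-hypothesis probability of the rejection region {≤4} ∪ {≥8}.
Each tail has probability (1 + 12 + 66 + 220 + 495)/4096; doubling gives α = 1588/4096 = 397/1024.

397/1024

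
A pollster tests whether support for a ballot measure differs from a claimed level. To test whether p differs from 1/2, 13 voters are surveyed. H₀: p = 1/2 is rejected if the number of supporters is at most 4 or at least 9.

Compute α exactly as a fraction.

Under H₀, K ~ Binomial(13, 1/2); α is the probability of landing in either tail, P(K ≤ 4) + P(K ≥ 9).
By symmetry, α = 2·P(K ≤ 4) = 2·(1 + 13 + 78 + 286 + 715)/8192 = 2186/8192 = 1093/4096.

1093/4096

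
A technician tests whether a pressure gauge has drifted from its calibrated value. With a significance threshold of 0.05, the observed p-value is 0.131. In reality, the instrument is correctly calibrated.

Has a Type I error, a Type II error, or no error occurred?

The conventional null hypothesis is that the instrument is correctly calibrated.
Since p = 0.131 ≥ α = 0.05, H₀ is not rejected.
H₀ is true (actually the instrument is correctly calibrated).
The decision matches the true state — no error.

No error — this is a correct decision.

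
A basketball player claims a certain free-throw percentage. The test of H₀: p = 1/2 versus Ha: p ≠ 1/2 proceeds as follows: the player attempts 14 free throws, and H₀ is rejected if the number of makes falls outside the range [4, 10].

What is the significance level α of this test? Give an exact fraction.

The significance level is the null-hypothesis probability of the rejection region {≤3} ∪ {≥11}.
The two tails are symmetric, so α = 2·(1 + 14 + 91 + 364)/2^14 = 940/16384 = 235/4096.

235/4096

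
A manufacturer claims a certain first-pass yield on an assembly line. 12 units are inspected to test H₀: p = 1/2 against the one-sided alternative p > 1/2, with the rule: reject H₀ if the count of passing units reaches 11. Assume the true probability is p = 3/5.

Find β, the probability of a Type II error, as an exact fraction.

Under the alternative p = 3/5, S ~ Binomial(12, 3/5); β is the probability the test does not reject, P(S < 11).
Summing C(12,j)·(3/5)^j·(2/5)^{12-j} for j = 0..10 gives 239357656/244140625.

239357656/244140625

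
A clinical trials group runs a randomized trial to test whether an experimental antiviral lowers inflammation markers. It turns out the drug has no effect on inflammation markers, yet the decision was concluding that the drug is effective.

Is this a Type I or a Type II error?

The null hypothesis here is that the drug has no effect on inflammation markers.
'Concluding that the drug is effective' corresponds to rejecting H₀.
H₀ was rejected but H₀ is true — a Type I error (false positive).

Type I error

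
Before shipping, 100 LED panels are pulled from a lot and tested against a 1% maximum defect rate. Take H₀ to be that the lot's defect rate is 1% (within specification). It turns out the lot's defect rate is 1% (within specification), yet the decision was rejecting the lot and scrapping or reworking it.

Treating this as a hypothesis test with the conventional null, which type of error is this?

'Rejecting the lot and scrapping or reworking it' corresponds to rejecting H₀.
H₀ was rejected but H₀ is true — a Type I error (false positive).

Type I error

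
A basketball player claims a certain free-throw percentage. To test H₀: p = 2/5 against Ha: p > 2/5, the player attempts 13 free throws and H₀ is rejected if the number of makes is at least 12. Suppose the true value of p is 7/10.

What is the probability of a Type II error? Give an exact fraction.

4681650394377/5000000000000

β = P(fail to reject H₀ | Ha true) = P(K ≤ 11 | p = 7/10), K ~ Binomial(13, 7/10).
Equivalently, β = 1 − P(K ≥ 12) = 4681650394377/5000000000000.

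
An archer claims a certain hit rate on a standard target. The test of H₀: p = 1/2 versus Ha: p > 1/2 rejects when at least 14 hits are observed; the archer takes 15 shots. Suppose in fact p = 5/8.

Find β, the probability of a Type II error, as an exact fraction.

Under the alternative p = 5/8, S ~ Binomial(15, 5/8); β is the probability the test does not reject, P(S < 14).
Adding the binomial probabilities P(S=0)+…+P(S=13) at p = 5/8 gives 17439598153791/17592186044416.

17439598153791/17592186044416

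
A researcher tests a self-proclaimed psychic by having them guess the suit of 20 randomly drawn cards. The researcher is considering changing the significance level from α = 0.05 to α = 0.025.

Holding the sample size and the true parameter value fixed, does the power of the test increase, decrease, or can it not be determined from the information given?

It decreases.

Lowering α raises the bar for rejection; under Ha, the test now fails to reject on outcomes it previously would have rejected.
Since power = 1 − β and β increases, power decreases.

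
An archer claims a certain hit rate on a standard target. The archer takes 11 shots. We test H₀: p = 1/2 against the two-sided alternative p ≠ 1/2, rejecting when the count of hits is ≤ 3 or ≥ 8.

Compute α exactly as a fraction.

α = P(Y ≤ 3 or Y ≥ 8 | p = 1/2), Y ~ Binomial(11, 1/2).
The two tails are symmetric, so α = 2·(1 + 11 + 55 + 165)/2^11 = 464/2048 = 29/128.

29/128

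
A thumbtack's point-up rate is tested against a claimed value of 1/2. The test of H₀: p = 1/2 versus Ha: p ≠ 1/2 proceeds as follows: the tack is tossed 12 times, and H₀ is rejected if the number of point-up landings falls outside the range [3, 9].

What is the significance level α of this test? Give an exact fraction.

α = P(S ≤ 2 or S ≥ 10 | p = 1/2), S ~ Binomial(12, 1/2).
Each tail has probability (1 + 12 + 66)/4096; doubling gives α = 158/4096 = 79/2048.

79/2048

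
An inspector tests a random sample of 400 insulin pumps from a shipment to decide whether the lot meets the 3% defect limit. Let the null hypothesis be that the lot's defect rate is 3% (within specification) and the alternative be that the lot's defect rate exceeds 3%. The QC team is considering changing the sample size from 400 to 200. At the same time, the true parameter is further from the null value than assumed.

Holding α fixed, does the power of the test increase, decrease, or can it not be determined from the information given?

Cannot be determined from the information given.

The first change alone would make β increase; the second alone would make β decrease. Which effect dominates depends on the magnitudes, which are not given.
Since power = 1 − β, the effect on power is likewise indeterminate.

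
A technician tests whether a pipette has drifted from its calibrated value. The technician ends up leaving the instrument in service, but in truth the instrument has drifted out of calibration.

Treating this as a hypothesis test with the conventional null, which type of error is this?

Type II error

The null hypothesis here is that the instrument is correctly calibrated.
'Leaving the instrument in service' corresponds to failing to reject H₀.
H₀ was not rejected but H₀ is false — a Type II error (false negative).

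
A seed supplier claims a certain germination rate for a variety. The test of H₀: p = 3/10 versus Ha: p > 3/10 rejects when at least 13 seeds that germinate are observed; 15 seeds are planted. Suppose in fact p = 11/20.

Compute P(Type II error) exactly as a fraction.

32418940857512713659/32768000000000000000

Under the alternative p = 11/20, K ~ Binomial(15, 11/20); β is the probability the test does not reject, P(K < 13).
Equivalently, β = 1 − P(K ≥ 13) = 32418940857512713659/32768000000000000000.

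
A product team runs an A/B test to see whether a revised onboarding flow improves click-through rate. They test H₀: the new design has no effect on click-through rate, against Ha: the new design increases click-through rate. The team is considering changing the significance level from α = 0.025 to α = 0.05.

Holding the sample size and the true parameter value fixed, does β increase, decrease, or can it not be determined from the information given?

Relaxing α lowers the evidence threshold; under Ha, outcomes that previously fell short now trigger rejection.

It decreases.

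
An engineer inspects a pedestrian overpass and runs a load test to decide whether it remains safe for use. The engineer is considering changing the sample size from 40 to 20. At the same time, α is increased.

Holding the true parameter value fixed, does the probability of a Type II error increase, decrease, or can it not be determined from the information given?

Cannot be determined from the information given.

The first change alone would make β increase; the second alone would make β decrease. Which effect dominates depends on the magnitudes, which are not given.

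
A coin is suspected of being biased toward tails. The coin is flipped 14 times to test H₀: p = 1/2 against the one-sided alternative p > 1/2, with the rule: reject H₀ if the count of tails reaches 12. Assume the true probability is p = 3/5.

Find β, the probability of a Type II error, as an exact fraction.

5860647088/6103515625

β = P(fail to reject H₀ | Ha true) = P(X ≤ 11 | p = 3/5), X ~ Binomial(14, 3/5).
Summing C(14,j)·(3/5)^j·(2/5)^{14-j} for j = 0..11 gives 5860647088/6103515625.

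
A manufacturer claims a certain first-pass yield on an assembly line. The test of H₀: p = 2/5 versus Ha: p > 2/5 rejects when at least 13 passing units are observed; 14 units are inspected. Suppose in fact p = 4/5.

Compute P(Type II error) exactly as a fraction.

4895556073/6103515625

A Type II error is failing to reject when Ha holds: with p = 4/5, β = P(X ≤ 12).
Equivalently, β = 1 − P(X ≥ 13) = 4895556073/6103515625.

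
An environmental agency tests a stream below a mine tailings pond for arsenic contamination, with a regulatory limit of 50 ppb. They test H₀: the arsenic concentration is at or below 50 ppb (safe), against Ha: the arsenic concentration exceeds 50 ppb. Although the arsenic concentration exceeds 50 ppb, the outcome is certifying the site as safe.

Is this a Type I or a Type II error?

Type II error

'Certifying the site as safe' corresponds to failing to reject H₀.
H₀ was not rejected but H₀ is false — a Type II error (false negative).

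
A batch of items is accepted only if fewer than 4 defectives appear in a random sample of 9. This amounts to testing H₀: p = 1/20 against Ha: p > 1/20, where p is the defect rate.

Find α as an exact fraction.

α = P(reject H₀ | H₀ true) = P(K ≥ 4 | p = 1/20), K ~ Binomial(9, 1/20).
Computing the lower-tail complement: 1 − 127917750439/128000000000 = 82249561/128000000000.

82249561/128000000000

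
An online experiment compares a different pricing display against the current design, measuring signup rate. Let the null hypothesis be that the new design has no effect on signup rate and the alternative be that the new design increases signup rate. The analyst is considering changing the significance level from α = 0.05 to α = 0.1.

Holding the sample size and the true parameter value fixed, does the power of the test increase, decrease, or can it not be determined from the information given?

It increases.

Relaxing α lowers the evidence threshold; under Ha, outcomes that previously fell short now trigger rejection.
Since power = 1 − β and β decreases, power increases.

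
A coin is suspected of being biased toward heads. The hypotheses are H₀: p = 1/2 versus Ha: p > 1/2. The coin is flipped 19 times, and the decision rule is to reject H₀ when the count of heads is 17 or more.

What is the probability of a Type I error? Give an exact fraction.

191/524288

Under H₀, Y ~ Binomial(19, 1/2), and α = P(Y ≥ 17).
Summing the upper tail: (171 + 19 + 1) / 2^19 = 191/524288.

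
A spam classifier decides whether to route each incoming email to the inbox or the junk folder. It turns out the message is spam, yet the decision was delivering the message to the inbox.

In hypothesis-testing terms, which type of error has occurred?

The null hypothesis here is that the message is legitimate (not spam).
'Delivering the message to the inbox' corresponds to failing to reject H₀.
H₀ was not rejected but H₀ is false — a Type II error (false negative).

Type II error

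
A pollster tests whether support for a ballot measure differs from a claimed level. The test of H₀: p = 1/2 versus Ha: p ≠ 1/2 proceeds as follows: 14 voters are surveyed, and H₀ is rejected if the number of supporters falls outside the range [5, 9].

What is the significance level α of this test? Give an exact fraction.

α = P(K ≤ 4 or K ≥ 10 | p = 1/2), K ~ Binomial(14, 1/2).
The two tails are symmetric, so α = 2·(1 + 14 + 91 + 364 + 1001)/2^14 = 2942/16384 = 1471/8192.

1471/8192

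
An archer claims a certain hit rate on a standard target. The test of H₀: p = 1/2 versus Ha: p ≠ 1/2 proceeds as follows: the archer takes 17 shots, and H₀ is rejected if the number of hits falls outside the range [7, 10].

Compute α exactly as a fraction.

The significance level is the null-hypothesis probability of the rejection region {≤6} ∪ {≥11}.
The two tails are symmetric, so α = 2·(1 + 17 + 136 + 680 + 2380 + 6188 + 12376)/2^17 = 43556/131072 = 10889/32768.

10889/32768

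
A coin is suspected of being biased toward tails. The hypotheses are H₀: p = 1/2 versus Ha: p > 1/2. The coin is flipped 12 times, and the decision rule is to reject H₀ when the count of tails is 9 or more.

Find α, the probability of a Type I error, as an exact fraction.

299/4096

Under H₀, S ~ Binomial(12, 1/2), and α = P(S ≥ 9).
That's C(12,9) + C(12,10) + C(12,11) + C(12,12) over 2^12, i.e. (220 + 66 + 12 + 1)/4096 = 299/4096.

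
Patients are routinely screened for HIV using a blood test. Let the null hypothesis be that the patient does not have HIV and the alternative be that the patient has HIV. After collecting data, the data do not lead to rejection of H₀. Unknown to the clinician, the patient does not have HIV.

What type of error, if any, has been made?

No error — this is a correct decision.

The test retained a true H₀ — the decision matches the true state.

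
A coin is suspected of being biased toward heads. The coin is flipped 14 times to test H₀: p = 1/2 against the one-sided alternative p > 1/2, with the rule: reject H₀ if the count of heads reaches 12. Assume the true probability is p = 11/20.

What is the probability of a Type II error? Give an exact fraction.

A Type II error is failing to reject when Ha holds: with p = 11/20, β = P(Y ≤ 11).
Summing C(14,j)·(11/20)^j·(9/20)^{14-j} for j = 0..11 gives 805268516435735481/819200000000000000.

805268516435735481/819200000000000000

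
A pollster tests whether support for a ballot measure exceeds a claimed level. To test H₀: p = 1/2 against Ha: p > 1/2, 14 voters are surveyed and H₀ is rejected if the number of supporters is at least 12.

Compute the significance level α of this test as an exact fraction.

53/8192

α = P(reject H₀ | H₀ true) = P(K ≥ 12 | p = 1/2), with K ~ Binomial(14, 1/2).
Summing the upper tail: (91 + 14 + 1) / 2^14 = 106/16384 = 53/8192.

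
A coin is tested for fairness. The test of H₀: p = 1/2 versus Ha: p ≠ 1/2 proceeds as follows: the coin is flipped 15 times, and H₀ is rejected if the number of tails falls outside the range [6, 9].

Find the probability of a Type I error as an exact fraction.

Under H₀, Y ~ Binomial(15, 1/2); α is the probability of landing in either tail, P(Y ≤ 5) + P(Y ≥ 10).
By symmetry, α = 2·P(Y ≤ 5) = 2·(1 + 15 + 105 + 455 + 1365 + 3003)/32768 = 9888/32768 = 309/1024.

309/1024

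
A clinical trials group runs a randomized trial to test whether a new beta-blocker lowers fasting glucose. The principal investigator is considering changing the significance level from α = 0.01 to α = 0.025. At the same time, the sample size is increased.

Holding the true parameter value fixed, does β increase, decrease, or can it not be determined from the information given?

It decreases.

With a larger α the critical value moves toward the center, so more of the Ha sampling distribution lies in the rejection region. A larger sample reduces the standard error, pulling the sampling distribution under Ha further from the non-rejection region. Both changes push β in the same direction.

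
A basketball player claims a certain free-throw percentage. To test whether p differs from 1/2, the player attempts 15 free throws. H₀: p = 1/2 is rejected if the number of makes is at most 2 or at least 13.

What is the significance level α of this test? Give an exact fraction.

The significance level is the null-hypothesis probability of the rejection region {≤2} ∪ {≥13}.
The two tails are symmetric, so α = 2·(1 + 15 + 105)/2^15 = 242/32768 = 121/16384.

121/16384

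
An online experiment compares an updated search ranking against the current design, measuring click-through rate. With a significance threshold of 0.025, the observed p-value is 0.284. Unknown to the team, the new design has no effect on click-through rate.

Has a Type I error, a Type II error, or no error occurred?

No error — this is a correct decision.

The conventional null hypothesis is that the new design has no effect on click-through rate.
Since p = 0.284 ≥ α = 0.025, H₀ is not rejected.
H₀ is true (actually the new design has no effect on click-through rate).
The decision matches the true state — no error.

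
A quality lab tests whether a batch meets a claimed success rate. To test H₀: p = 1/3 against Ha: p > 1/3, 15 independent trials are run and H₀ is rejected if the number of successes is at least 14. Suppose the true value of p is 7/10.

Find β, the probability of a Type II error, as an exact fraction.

β = P(fail to reject H₀ | Ha true) = P(K ≤ 13 | p = 7/10), K ~ Binomial(15, 7/10).
Summing C(15,j)·(7/10)^j·(3/10)^{15-j} for j = 0..13 gives 241183100052963/250000000000000.

241183100052963/250000000000000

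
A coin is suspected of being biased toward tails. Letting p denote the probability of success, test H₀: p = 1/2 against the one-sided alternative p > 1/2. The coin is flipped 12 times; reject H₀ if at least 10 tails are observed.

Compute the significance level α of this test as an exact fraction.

The Type I error probability is α = P(Y ≥ 10) computed under H₀, where Y ~ Binomial(12, 1/2).
Summing the upper tail: (66 + 12 + 1) / 2^12 = 79/4096.

79/4096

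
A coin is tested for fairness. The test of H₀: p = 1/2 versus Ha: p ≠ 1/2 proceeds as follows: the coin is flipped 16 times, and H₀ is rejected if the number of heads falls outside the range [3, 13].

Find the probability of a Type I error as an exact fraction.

137/32768

α = P(X ≤ 2 or X ≥ 14 | p = 1/2), X ~ Binomial(16, 1/2).
By symmetry, α = 2·P(X ≤ 2) = 2·(1 + 16 + 120)/65536 = 274/65536 = 137/32768.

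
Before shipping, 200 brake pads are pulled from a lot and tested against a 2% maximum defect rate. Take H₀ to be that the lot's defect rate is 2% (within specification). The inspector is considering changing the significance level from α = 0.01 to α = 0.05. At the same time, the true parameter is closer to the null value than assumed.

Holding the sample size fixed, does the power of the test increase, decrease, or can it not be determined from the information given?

Cannot be determined from the information given.

The first change alone would make β decrease; the second alone would make β increase. Which effect dominates depends on the magnitudes, which are not given.
Since power = 1 − β, the effect on power is likewise indeterminate.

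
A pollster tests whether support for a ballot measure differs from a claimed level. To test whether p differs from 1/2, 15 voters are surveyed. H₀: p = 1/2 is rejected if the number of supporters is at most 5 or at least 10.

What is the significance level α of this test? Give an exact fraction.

309/1024

α = P(K ≤ 5 or K ≥ 10 | p = 1/2), K ~ Binomial(15, 1/2).
Each tail has probability (1 + 15 + 105 + 455 + 1365 + 3003)/32768; doubling gives α = 9888/32768 = 309/1024.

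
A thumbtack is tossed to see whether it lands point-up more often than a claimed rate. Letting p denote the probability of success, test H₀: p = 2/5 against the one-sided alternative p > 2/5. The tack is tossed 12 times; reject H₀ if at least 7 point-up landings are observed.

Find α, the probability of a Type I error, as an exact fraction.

38626048/244140625

Under H₀, X ~ Binomial(12, 2/5), and α = P(X ≥ 7).
P(X ≥ 7) = Σ_{j=7}^{12} C(12,j)·(2/5)^j·(3/5)^{12-j} = 38626048/244140625.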